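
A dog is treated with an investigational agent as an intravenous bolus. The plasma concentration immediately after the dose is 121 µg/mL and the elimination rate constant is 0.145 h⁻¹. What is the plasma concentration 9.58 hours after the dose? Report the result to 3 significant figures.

C(t) = C₀ e^(−kt) = 121 × e^(−0.1450 × 9.58) = 121 × e^(−1.389) = 121 × 0.2493 ≈ 30.2 µg/mL

30.2 µg/mL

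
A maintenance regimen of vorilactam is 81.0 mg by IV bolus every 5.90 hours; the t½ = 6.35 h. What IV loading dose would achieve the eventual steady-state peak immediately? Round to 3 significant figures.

171 mg

k = ln 2 / 6.35 = 0.1092 h⁻¹
Accumulation ratio R = 1 / (1 − e^(−kτ)) = 1 / (1 − e^(−0.1092×5.90)) = 1 / (1 − 0.5252) = 2.106
Loading dose = maintenance dose × R = 81.0 × 2.106 ≈ 171 mg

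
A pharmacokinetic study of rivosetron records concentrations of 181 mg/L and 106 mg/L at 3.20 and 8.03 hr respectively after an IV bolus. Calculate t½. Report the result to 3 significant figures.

6.26 hours

k = ln(C₁/C₂) / (t₂ − t₁) = ln(181/106) / (8.03 − 3.20)
  = 0.5351 / 4.830 = 0.1108 hr⁻¹
t½ = ln 2 / k = ln 2 / 0.1108 ≈ 6.26 hours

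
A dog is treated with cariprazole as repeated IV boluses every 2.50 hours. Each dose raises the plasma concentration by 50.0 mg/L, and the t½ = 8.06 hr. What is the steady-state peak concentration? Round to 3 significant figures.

k = ln 2 / 8.06 = 0.08600 hr⁻¹
Fraction remaining after one interval: e^(−kτ) = e^(−0.08600 × 2.50) = 0.8065
R = 1 / (1 − 0.8065) = 5.169
Css,max = 50.0 × 5.169 ≈ 258 mg/L

258 mg/L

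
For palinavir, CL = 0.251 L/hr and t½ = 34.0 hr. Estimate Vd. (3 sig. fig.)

12.3 L

k = ln 2 / t½ = ln 2 / 34.0 = 0.02039 hr⁻¹
V = CL / k = 0.251 / 0.02039 ≈ 12.3 L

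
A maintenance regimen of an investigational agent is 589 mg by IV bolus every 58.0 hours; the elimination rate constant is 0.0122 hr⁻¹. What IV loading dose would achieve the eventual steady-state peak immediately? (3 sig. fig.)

1160 mg

Accumulation ratio R = 1 / (1 − e^(−kτ)) = 1 / (1 − e^(−0.01220×58.0)) = 1 / (1 − 0.4928) = 1.972
Loading dose = maintenance dose × R = 589 × 1.972 ≈ 1160 mg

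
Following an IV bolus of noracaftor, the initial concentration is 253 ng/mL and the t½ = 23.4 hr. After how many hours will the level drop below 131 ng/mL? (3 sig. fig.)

22.2 hours

k = ln 2 / 23.4 = 0.02962 hr⁻¹
C(t) = C₀ e^(−kt)  ⇒  t = ln(C₀/C) / k
t = ln(253/131) / 0.02962 = 0.6582 / 0.02962 ≈ 22.2 hours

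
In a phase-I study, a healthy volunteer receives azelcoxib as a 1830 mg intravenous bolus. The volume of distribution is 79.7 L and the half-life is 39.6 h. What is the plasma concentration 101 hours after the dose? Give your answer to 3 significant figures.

C₀ = dose / V = 1830 / 79.7 = 22.96 µg/mL
k = ln 2 / 39.6 = 0.01750 h⁻¹
C(t) = C₀ e^(−kt) = 22.96 × e^(−0.01750 × 101) = 22.96 × e^(−1.768) = 22.96 × 0.1707 ≈ 3.92 µg/mL

3.92 µg/mL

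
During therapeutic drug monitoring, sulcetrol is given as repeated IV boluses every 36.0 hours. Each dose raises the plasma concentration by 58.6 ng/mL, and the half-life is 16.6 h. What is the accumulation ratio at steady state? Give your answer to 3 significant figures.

1.29

k = ln 2 / 16.6 = 0.04176 h⁻¹
Fraction remaining after one interval: e^(−kτ) = e^(−0.04176 × 36.0) = 0.2224
R = 1 / (1 − 0.2224) = 1 / 0.7776 ≈ 1.29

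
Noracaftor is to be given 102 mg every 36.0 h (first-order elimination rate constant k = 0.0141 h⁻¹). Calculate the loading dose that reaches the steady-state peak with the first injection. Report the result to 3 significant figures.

Accumulation ratio R = 1 / (1 − e^(−kτ)) = 1 / (1 − e^(−0.01410×36.0)) = 1 / (1 − 0.6019) = 2.512
Loading dose = maintenance dose × R = 102 × 2.512 ≈ 256 mg

256 mg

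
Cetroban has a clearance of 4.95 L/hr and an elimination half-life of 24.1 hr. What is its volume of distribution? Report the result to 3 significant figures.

k = ln 2 / t½ = ln 2 / 24.1 = 0.02876 hr⁻¹
V = CL / k = 4.95 / 0.02876 ≈ 172 L

172 L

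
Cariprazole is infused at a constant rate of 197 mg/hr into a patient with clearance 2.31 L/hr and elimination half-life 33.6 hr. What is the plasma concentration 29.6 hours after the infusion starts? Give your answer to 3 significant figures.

39.0 µg/mL

Css = rate / CL = 197 / 2.31 = 85.28 µg/mL
k = ln 2 / 33.6 = 0.02063 hr⁻¹
C(t) = Css (1 − e^(−kt)) = 85.28 × (1 − e^(−0.6106)) = 85.28 × 0.4570 ≈ 39.0 µg/mL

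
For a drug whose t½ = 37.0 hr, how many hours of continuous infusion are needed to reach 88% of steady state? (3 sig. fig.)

113 hours

k = ln 2 / 37.0 = 0.01873 hr⁻¹
f = 1 − e^(−kt)  ⇒  t = −ln(1 − f) / k
t = −ln(1 − 0.88) / 0.01873 = 2.120 / 0.01873 ≈ 113 hours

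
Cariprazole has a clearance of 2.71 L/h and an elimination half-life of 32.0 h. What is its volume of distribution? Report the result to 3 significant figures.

k = ln 2 / t½ = ln 2 / 32.0 = 0.02166 h⁻¹
V = CL / k = 2.71 / 0.02166 ≈ 125 L

125 L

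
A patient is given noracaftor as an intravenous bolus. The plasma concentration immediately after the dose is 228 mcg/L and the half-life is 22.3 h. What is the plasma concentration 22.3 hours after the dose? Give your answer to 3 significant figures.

k = ln 2 / 22.3 = 0.03108 h⁻¹
C(t) = C₀ e^(−kt) = 228 × e^(−0.03108 × 22.3) = 228 × e^(−0.6931) = 228 × 0.5000 ≈ 114 mcg/L

114 mcg/L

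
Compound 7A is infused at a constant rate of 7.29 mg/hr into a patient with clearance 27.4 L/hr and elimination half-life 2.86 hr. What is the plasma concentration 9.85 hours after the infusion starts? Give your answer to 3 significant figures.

Css = rate / CL = 7.29 / 27.4 = 0.2661 mg/L
k = ln 2 / 2.86 = 0.2424 hr⁻¹
C(t) = Css (1 − e^(−kt)) = 0.2661 × (1 − e^(−2.387)) = 0.2661 × 0.9081 ≈ 0.242 mg/L

0.242 mg/L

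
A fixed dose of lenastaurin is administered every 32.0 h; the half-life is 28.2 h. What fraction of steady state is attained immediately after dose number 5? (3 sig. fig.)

0.980

k = ln 2 / 28.2 = 0.02458 h⁻¹
f_n = 1 − e^(−nkτ) = 1 − e^(−5 × 0.02458 × 32.0) = 1 − e^(−3.933) = 1 − 0.01959 ≈ 0.980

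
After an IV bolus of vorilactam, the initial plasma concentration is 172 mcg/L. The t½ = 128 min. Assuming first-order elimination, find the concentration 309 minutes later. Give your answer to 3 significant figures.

32.3 mcg/L

k = ln 2 / 128 = 0.005415 min⁻¹
309 min is 2.414 half-lives, so C = 172 × (1/2)^2.414 = 172 × 0.1876 ≈ 32.3 mcg/L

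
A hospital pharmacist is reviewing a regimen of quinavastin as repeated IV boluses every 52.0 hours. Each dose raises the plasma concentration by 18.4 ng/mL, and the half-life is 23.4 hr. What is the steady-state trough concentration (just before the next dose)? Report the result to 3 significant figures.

5.02 ng/mL

k = ln 2 / 23.4 = 0.02962 hr⁻¹
Fraction remaining after one interval: e^(−kτ) = e^(−0.02962 × 52.0) = 0.2143
R = 1 / (1 − 0.2143) = 1.273
Css,max = 18.4 × 1.273 = 23.42 ng/mL
Css,min = Css,max × e^(−kτ) = 23.42 × 0.2143 ≈ 5.02 ng/mL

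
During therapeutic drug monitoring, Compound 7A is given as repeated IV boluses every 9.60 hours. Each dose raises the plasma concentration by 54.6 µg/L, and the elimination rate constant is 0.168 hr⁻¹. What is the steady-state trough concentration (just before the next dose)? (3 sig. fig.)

Fraction remaining after one interval: e^(−kτ) = e^(−0.1680 × 9.60) = 0.1993
R = 1 / (1 − 0.1993) = 1.249
Css,max = 54.6 × 1.249 = 68.19 µg/L
Css,min = Css,max × e^(−kτ) = 68.19 × 0.1993 ≈ 13.6 µg/L

13.6 µg/L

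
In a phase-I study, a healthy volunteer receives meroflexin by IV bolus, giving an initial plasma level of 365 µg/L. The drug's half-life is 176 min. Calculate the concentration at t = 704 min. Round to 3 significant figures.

k = ln 2 / 176 = 0.003938 min⁻¹
C(t) = C₀ e^(−kt) = 365 × e^(−0.003938 × 704) = 365 × e^(−2.773) = 365 × 0.06250 ≈ 22.8 µg/L

22.8 µg/L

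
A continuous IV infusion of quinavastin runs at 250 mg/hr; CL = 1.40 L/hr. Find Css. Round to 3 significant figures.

Css = infusion rate / CL = 250 / 1.40 ≈ 179 µg/mL

179 µg/mL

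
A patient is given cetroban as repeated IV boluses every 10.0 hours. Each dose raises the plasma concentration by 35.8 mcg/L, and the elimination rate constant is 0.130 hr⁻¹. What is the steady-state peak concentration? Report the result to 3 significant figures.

49.2 mcg/L

Fraction remaining after one interval: e^(−kτ) = e^(−0.1300 × 10.0) = 0.2725
R = 1 / (1 − 0.2725) = 1.375
Css,max = 35.8 × 1.375 ≈ 49.2 mcg/L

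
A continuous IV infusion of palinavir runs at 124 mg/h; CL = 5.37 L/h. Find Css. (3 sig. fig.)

23.1 mg/L

Css = infusion rate / CL = 124 / 5.37 ≈ 23.1 mg/L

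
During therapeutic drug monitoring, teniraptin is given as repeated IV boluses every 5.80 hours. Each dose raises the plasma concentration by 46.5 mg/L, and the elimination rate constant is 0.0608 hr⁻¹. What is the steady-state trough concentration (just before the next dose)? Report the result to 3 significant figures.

110 mg/L

Fraction remaining after one interval: e^(−kτ) = e^(−0.06080 × 5.80) = 0.7028
R = 1 / (1 − 0.7028) = 3.365
Css,max = 46.5 × 3.365 = 156.5 mg/L
Css,min = Css,max × e^(−kτ) = 156.5 × 0.7028 ≈ 110 mg/L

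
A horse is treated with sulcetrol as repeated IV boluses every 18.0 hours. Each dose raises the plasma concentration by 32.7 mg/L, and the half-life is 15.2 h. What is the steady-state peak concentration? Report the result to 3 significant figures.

58.4 mg/L

k = ln 2 / 15.2 = 0.04560 h⁻¹
Fraction remaining after one interval: e^(−kτ) = e^(−0.04560 × 18.0) = 0.4401
R = 1 / (1 − 0.4401) = 1.786
Css,max = 32.7 × 1.786 ≈ 58.4 mg/L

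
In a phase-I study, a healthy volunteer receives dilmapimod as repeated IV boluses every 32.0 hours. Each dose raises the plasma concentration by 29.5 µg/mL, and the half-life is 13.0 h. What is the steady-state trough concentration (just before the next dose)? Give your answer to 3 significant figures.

k = ln 2 / 13.0 = 0.05332 h⁻¹
Fraction remaining after one interval: e^(−kτ) = e^(−0.05332 × 32.0) = 0.1816
R = 1 / (1 − 0.1816) = 1.222
Css,max = 29.5 × 1.222 = 36.04 µg/mL
Css,min = Css,max × e^(−kτ) = 36.04 × 0.1816 ≈ 6.54 µg/mL

6.54 µg/mL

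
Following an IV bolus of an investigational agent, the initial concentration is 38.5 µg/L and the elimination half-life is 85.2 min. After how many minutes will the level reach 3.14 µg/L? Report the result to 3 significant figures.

k = ln 2 / 85.2 = 0.008136 min⁻¹
C(t) = C₀ e^(−kt)  ⇒  t = ln(C₀/C) / k
t = ln(38.5/3.14) / 0.008136 = 2.506 / 0.008136 ≈ 308 minutes

308 minutes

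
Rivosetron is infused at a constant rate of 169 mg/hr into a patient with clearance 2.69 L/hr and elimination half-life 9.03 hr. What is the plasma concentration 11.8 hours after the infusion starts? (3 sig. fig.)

37.4 µg/mL

Css = rate / CL = 169 / 2.69 = 62.83 µg/mL
k = ln 2 / 9.03 = 0.07676 hr⁻¹
C(t) = Css (1 − e^(−kt)) = 62.83 × (1 − e^(−0.9058)) = 62.83 × 0.5958 ≈ 37.4 µg/mL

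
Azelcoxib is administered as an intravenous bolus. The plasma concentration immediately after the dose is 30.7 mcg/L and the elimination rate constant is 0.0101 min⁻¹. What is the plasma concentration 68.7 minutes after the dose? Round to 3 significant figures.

15.3 mcg/L

C(t) = C₀ e^(−kt) = 30.7 × e^(−0.01010 × 68.7) = 30.7 × e^(−0.6939) = 30.7 × 0.4996 ≈ 15.3 mcg/L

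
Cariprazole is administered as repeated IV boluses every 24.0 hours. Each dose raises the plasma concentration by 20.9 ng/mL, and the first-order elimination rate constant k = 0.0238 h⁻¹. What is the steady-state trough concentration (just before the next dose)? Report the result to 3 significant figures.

Fraction remaining after one interval: e^(−kτ) = e^(−0.02380 × 24.0) = 0.5648
R = 1 / (1 − 0.5648) = 2.298
Css,max = 20.9 × 2.298 = 48.03 ng/mL
Css,min = Css,max × e^(−kτ) = 48.03 × 0.5648 ≈ 27.1 ng/mL

27.1 ng/mL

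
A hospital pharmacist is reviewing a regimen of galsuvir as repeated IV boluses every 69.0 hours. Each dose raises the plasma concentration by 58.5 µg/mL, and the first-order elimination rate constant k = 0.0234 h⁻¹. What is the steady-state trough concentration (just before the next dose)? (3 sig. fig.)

Fraction remaining after one interval: e^(−kτ) = e^(−0.02340 × 69.0) = 0.1990
R = 1 / (1 − 0.1990) = 1.248
Css,max = 58.5 × 1.248 = 73.03 µg/mL
Css,min = Css,max × e^(−kτ) = 73.03 × 0.1990 ≈ 14.5 µg/mL

14.5 µg/mL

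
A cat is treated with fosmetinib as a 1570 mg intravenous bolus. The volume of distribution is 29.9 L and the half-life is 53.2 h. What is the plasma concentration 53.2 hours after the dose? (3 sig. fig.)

26.3 mg/L

C₀ = dose / V = 1570 / 29.9 = 52.51 mg/L
k = ln 2 / 53.2 = 0.01303 h⁻¹
C(t) = C₀ e^(−kt) = 52.51 × e^(−0.01303 × 53.2) = 52.51 × e^(−0.6931) = 52.51 × 0.5000 ≈ 26.3 mg/L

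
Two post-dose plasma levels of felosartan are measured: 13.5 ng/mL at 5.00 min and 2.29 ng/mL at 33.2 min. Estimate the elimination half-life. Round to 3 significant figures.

11.0 minutes

k = ln(C₁/C₂) / (t₂ − t₁) = ln(13.5/2.29) / (33.2 − 5.00)
  = 1.774 / 28.20 = 0.06291 min⁻¹
t½ = ln 2 / k = ln 2 / 0.06291 ≈ 11.0 minutes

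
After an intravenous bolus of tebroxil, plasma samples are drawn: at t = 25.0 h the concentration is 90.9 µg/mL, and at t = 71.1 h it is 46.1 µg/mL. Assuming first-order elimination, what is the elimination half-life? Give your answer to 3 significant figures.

47.1 hours

k = ln(C₁/C₂) / (t₂ − t₁) = ln(90.9/46.1) / (71.1 − 25.0)
  = 0.6789 / 46.10 = 0.01473 h⁻¹
t½ = ln 2 / k = ln 2 / 0.01473 ≈ 47.1 hours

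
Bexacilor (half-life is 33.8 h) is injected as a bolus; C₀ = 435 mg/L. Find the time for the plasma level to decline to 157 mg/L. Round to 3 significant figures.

49.7 hours

k = ln 2 / 33.8 = 0.02051 h⁻¹
C(t) = C₀ e^(−kt)  ⇒  t = ln(C₀/C) / k
t = ln(435/157) / 0.02051 = 1.019 / 0.02051 ≈ 49.7 hours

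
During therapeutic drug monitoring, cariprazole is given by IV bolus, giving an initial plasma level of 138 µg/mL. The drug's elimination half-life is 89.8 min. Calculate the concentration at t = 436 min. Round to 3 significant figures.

4.77 µg/mL

k = ln 2 / 89.8 = 0.007719 min⁻¹
C(t) = C₀ e^(−kt) = 138 × e^(−0.007719 × 436) = 138 × e^(−3.365) = 138 × 0.03455 ≈ 4.77 µg/mL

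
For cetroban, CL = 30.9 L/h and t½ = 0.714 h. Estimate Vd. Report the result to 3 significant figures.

k = ln 2 / t½ = ln 2 / 0.714 = 0.9708 h⁻¹
V = CL / k = 30.9 / 0.9708 ≈ 31.8 L

31.8 L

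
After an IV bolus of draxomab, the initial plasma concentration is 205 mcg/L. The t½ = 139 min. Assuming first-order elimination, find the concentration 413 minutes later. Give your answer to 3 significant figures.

26.1 mcg/L

k = ln 2 / 139 = 0.004987 min⁻¹
413 min is 2.971 half-lives, so C = 205 × (1/2)^2.971 = 205 × 0.1275 ≈ 26.1 mcg/L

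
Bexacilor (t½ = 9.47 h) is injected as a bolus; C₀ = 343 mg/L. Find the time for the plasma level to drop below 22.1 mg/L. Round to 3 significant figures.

k = ln 2 / 9.47 = 0.07319 h⁻¹
C(t) = C₀ e^(−kt)  ⇒  t = ln(C₀/C) / k
t = ln(343/22.1) / 0.07319 = 2.742 / 0.07319 ≈ 37.5 hours

37.5 hours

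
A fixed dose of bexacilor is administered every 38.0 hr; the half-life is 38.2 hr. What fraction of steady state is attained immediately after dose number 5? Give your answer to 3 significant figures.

0.968

k = ln 2 / 38.2 = 0.01815 hr⁻¹
f_n = 1 − e^(−nkτ) = 1 − e^(−5 × 0.01815 × 38.0) = 1 − e^(−3.448) = 1 − 0.03182 ≈ 0.968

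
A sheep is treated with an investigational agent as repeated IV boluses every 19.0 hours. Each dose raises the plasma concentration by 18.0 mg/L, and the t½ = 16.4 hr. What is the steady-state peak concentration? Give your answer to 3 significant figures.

k = ln 2 / 16.4 = 0.04227 hr⁻¹
Fraction remaining after one interval: e^(−kτ) = e^(−0.04227 × 19.0) = 0.4480
R = 1 / (1 − 0.4480) = 1.811
Css,max = 18.0 × 1.811 ≈ 32.6 mg/L

32.6 mg/L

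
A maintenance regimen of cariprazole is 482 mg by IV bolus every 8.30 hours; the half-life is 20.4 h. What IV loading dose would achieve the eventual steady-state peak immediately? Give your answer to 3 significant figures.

1960 mg

k = ln 2 / 20.4 = 0.03398 h⁻¹
Accumulation ratio R = 1 / (1 − e^(−kτ)) = 1 / (1 − e^(−0.03398×8.30)) = 1 / (1 − 0.7543) = 4.069
Loading dose = maintenance dose × R = 482 × 4.069 ≈ 1960 mg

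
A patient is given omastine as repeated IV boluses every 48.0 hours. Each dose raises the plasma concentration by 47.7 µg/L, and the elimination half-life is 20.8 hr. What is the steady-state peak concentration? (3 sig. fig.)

k = ln 2 / 20.8 = 0.03332 hr⁻¹
Fraction remaining after one interval: e^(−kτ) = e^(−0.03332 × 48.0) = 0.2020
R = 1 / (1 − 0.2020) = 1.253
Css,max = 47.7 × 1.253 ≈ 59.8 µg/L

59.8 µg/L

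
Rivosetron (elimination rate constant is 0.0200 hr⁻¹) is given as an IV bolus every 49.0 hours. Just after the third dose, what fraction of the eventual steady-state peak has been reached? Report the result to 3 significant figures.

0.947

f_n = 1 − e^(−nkτ) = 1 − e^(−3 × 0.02000 × 49.0) = 1 − e^(−2.940) = 1 − 0.05287 ≈ 0.947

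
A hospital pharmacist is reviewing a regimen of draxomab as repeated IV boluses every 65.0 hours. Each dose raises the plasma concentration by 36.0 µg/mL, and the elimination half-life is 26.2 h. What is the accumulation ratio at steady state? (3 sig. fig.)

k = ln 2 / 26.2 = 0.02646 h⁻¹
Fraction remaining after one interval: e^(−kτ) = e^(−0.02646 × 65.0) = 0.1791
R = 1 / (1 − 0.1791) = 1 / 0.8209 ≈ 1.22

1.22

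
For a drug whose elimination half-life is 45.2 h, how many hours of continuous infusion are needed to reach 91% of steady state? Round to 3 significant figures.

k = ln 2 / 45.2 = 0.01534 h⁻¹
f = 1 − e^(−kt)  ⇒  t = −ln(1 − f) / k
t = −ln(1 − 0.91) / 0.01534 = 2.408 / 0.01534 ≈ 157 hours

157 hours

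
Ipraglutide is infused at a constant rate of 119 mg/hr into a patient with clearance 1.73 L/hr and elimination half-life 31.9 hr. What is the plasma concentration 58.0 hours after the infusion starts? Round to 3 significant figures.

49.3 mg/L

Css = rate / CL = 119 / 1.73 = 68.79 mg/L
k = ln 2 / 31.9 = 0.02173 hr⁻¹
C(t) = Css (1 − e^(−kt)) = 68.79 × (1 − e^(−1.260)) = 68.79 × 0.7164 ≈ 49.3 mg/L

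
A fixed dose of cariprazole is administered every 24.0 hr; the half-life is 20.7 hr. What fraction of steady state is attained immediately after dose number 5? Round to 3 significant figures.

0.982

k = ln 2 / 20.7 = 0.03349 hr⁻¹
f_n = 1 − e^(−nkτ) = 1 − e^(−5 × 0.03349 × 24.0) = 1 − e^(−4.018) = 1 − 0.01798 ≈ 0.982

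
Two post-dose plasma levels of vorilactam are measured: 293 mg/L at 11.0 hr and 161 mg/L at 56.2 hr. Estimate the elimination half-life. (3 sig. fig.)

52.3 hours

k = ln(C₁/C₂) / (t₂ − t₁) = ln(293/161) / (56.2 − 11.0)
  = 0.5988 / 45.20 = 0.01325 hr⁻¹
t½ = ln 2 / k = ln 2 / 0.01325 ≈ 52.3 hours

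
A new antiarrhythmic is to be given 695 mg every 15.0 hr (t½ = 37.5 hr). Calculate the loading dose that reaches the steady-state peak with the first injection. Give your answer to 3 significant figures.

2870 mg

k = ln 2 / 37.5 = 0.01848 hr⁻¹
Accumulation ratio R = 1 / (1 − e^(−kτ)) = 1 / (1 − e^(−0.01848×15.0)) = 1 / (1 − 0.7579) = 4.130
Loading dose = maintenance dose × R = 695 × 4.130 ≈ 2870 mg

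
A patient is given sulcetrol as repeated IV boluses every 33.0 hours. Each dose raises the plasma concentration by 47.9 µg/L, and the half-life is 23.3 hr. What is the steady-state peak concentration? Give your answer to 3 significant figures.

k = ln 2 / 23.3 = 0.02975 hr⁻¹
Fraction remaining after one interval: e^(−kτ) = e^(−0.02975 × 33.0) = 0.3747
R = 1 / (1 − 0.3747) = 1.599
Css,max = 47.9 × 1.599 ≈ 76.6 µg/L

76.6 µg/L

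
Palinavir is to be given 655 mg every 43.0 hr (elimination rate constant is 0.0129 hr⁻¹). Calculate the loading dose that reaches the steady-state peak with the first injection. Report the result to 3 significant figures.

1540 mg

Accumulation ratio R = 1 / (1 − e^(−kτ)) = 1 / (1 − e^(−0.01290×43.0)) = 1 / (1 − 0.5742) = 2.349
Loading dose = maintenance dose × R = 655 × 2.349 ≈ 1540 mg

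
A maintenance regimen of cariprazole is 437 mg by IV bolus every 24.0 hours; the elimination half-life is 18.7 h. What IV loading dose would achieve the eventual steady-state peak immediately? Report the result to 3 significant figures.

742 mg

k = ln 2 / 18.7 = 0.03707 h⁻¹
Accumulation ratio R = 1 / (1 − e^(−kτ)) = 1 / (1 − e^(−0.03707×24.0)) = 1 / (1 − 0.4108) = 1.697
Loading dose = maintenance dose × R = 437 × 1.697 ≈ 742 mg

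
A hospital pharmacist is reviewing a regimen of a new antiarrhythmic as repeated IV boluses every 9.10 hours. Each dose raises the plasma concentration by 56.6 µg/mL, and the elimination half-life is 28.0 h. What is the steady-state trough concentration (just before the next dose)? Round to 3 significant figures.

k = ln 2 / 28.0 = 0.02476 h⁻¹
Fraction remaining after one interval: e^(−kτ) = e^(−0.02476 × 9.10) = 0.7983
R = 1 / (1 − 0.7983) = 4.958
Css,max = 56.6 × 4.958 = 280.6 µg/mL
Css,min = Css,max × e^(−kτ) = 280.6 × 0.7983 ≈ 224 µg/mL

224 µg/mL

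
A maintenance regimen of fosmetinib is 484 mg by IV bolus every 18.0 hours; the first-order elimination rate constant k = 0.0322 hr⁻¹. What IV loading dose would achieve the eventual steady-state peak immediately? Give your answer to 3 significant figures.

Accumulation ratio R = 1 / (1 − e^(−kτ)) = 1 / (1 − e^(−0.03220×18.0)) = 1 / (1 − 0.5601) = 2.273
Loading dose = maintenance dose × R = 484 × 2.273 ≈ 1100 mg

1100 mg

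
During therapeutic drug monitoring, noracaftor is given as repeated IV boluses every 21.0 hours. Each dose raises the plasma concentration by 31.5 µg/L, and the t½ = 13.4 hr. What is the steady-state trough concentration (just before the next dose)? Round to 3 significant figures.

k = ln 2 / 13.4 = 0.05173 hr⁻¹
Fraction remaining after one interval: e^(−kτ) = e^(−0.05173 × 21.0) = 0.3375
R = 1 / (1 − 0.3375) = 1.509
Css,max = 31.5 × 1.509 = 47.55 µg/L
Css,min = Css,max × e^(−kτ) = 47.55 × 0.3375 ≈ 16.0 µg/L

16.0 µg/L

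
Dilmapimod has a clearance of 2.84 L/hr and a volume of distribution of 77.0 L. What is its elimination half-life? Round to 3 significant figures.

k = CL / V = 2.84 / 77.0 = 0.03688 hr⁻¹
t½ = ln 2 / k = ln 2 / 0.03688 ≈ 18.8 hours

18.8 hours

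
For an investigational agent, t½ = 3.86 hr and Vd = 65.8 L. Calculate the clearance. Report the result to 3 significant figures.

11.8 L/hr

k = ln 2 / t½ = ln 2 / 3.86 = 0.1796 hr⁻¹
CL = k · V = 0.1796 × 65.8 ≈ 11.8 L/hr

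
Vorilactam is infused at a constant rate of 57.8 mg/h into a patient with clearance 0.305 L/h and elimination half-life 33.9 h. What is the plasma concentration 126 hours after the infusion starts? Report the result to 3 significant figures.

Css = rate / CL = 57.8 / 0.305 = 189.5 µg/mL
k = ln 2 / 33.9 = 0.02045 h⁻¹
C(t) = Css (1 − e^(−kt)) = 189.5 × (1 − e^(−2.576)) = 189.5 × 0.9239 ≈ 175 µg/mL

175 µg/mL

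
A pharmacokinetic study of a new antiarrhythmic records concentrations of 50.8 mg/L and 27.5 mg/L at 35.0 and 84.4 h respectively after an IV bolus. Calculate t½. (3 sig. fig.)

k = ln(C₁/C₂) / (t₂ − t₁) = ln(50.8/27.5) / (84.4 − 35.0)
  = 0.6137 / 49.40 = 0.01242 h⁻¹
t½ = ln 2 / k = ln 2 / 0.01242 ≈ 55.8 hours

55.8 hours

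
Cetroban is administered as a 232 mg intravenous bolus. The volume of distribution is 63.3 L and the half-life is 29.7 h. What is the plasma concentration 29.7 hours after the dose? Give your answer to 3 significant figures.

C₀ = dose / V = 232 / 63.3 = 3.665 mg/L
k = ln 2 / 29.7 = 0.02334 h⁻¹
C(t) = C₀ e^(−kt) = 3.665 × e^(−0.02334 × 29.7) = 3.665 × e^(−0.6931) = 3.665 × 0.5000 ≈ 1.83 mg/L

1.83 mg/L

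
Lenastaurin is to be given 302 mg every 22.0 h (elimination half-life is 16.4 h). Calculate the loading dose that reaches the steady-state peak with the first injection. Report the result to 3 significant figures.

499 mg

k = ln 2 / 16.4 = 0.04227 h⁻¹
Accumulation ratio R = 1 / (1 − e^(−kτ)) = 1 / (1 − e^(−0.04227×22.0)) = 1 / (1 − 0.3946) = 1.652
Loading dose = maintenance dose × R = 302 × 1.652 ≈ 499 mg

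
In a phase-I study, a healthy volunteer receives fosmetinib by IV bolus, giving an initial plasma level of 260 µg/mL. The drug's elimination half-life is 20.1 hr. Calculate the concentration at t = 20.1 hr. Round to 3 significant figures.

130 µg/mL

k = ln 2 / 20.1 = 0.03448 hr⁻¹
C(t) = C₀ e^(−kt) = 260 × e^(−0.03448 × 20.1) = 260 × e^(−0.6931) = 260 × 0.5000 ≈ 130 µg/mL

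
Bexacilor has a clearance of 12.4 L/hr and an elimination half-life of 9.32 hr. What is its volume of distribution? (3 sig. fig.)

167 L

k = ln 2 / t½ = ln 2 / 9.32 = 0.07437 hr⁻¹
V = CL / k = 12.4 / 0.07437 ≈ 167 L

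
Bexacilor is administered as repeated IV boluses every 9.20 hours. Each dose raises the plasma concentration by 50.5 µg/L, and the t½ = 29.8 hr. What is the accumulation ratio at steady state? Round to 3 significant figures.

5.19

k = ln 2 / 29.8 = 0.02326 hr⁻¹
Fraction remaining after one interval: e^(−kτ) = e^(−0.02326 × 9.20) = 0.8074
R = 1 / (1 − 0.8074) = 1 / 0.1926 ≈ 5.19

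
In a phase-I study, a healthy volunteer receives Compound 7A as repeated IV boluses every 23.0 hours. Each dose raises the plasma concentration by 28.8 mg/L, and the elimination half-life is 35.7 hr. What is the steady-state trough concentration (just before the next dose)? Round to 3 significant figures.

51.2 mg/L

k = ln 2 / 35.7 = 0.01942 hr⁻¹
Fraction remaining after one interval: e^(−kτ) = e^(−0.01942 × 23.0) = 0.6398
R = 1 / (1 − 0.6398) = 2.776
Css,max = 28.8 × 2.776 = 79.96 mg/L
Css,min = Css,max × e^(−kτ) = 79.96 × 0.6398 ≈ 51.2 mg/L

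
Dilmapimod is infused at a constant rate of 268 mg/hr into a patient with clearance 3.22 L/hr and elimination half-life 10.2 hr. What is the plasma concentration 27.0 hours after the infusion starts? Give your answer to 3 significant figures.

Css = rate / CL = 268 / 3.22 = 83.23 µg/mL
k = ln 2 / 10.2 = 0.06796 hr⁻¹
C(t) = Css (1 − e^(−kt)) = 83.23 × (1 − e^(−1.835)) = 83.23 × 0.8404 ≈ 69.9 µg/mL

69.9 µg/mL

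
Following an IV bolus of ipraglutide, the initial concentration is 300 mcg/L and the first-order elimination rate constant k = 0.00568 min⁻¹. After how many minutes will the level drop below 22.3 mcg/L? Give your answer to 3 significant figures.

C(t) = C₀ e^(−kt)  ⇒  t = ln(C₀/C) / k
t = ln(300/22.3) / 0.005680 = 2.599 / 0.005680 ≈ 458 minutes

458 minutes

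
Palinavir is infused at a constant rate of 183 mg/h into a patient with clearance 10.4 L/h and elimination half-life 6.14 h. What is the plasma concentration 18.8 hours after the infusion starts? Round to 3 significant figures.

15.5 mg/L

Css = rate / CL = 183 / 10.4 = 17.60 mg/L
k = ln 2 / 6.14 = 0.1129 h⁻¹
C(t) = Css (1 − e^(−kt)) = 17.60 × (1 − e^(−2.122)) = 17.60 × 0.8802 ≈ 15.5 mg/L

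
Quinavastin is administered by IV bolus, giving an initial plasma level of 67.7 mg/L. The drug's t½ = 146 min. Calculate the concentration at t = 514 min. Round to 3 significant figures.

k = ln 2 / 146 = 0.004748 min⁻¹
C(t) = C₀ e^(−kt) = 67.7 × e^(−0.004748 × 514) = 67.7 × e^(−2.440) = 67.7 × 0.08714 ≈ 5.90 mg/L

5.90 mg/L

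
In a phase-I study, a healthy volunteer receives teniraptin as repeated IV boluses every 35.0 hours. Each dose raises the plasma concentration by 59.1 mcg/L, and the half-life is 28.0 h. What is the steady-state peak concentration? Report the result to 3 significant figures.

k = ln 2 / 28.0 = 0.02476 h⁻¹
Fraction remaining after one interval: e^(−kτ) = e^(−0.02476 × 35.0) = 0.4204
R = 1 / (1 − 0.4204) = 1.725
Css,max = 59.1 × 1.725 ≈ 102 mcg/L

102 mcg/L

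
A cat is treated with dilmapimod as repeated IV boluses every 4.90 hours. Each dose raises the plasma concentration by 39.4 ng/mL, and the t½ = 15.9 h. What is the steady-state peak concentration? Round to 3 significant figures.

k = ln 2 / 15.9 = 0.04359 h⁻¹
Fraction remaining after one interval: e^(−kτ) = e^(−0.04359 × 4.90) = 0.8077
R = 1 / (1 − 0.8077) = 5.199
Css,max = 39.4 × 5.199 ≈ 205 ng/mL

205 ng/mL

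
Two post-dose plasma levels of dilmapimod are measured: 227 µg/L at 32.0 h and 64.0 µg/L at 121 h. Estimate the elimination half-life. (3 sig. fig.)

k = ln(C₁/C₂) / (t₂ − t₁) = ln(227/64.0) / (121 − 32.0)
  = 1.266 / 89.00 = 0.01423 h⁻¹
t½ = ln 2 / k = ln 2 / 0.01423 ≈ 48.7 hours

48.7 hours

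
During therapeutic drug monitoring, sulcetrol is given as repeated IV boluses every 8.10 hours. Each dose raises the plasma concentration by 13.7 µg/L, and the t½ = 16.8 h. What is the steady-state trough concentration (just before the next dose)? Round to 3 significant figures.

34.5 µg/L

k = ln 2 / 16.8 = 0.04126 h⁻¹
Fraction remaining after one interval: e^(−kτ) = e^(−0.04126 × 8.10) = 0.7159
R = 1 / (1 − 0.7159) = 3.520
Css,max = 13.7 × 3.520 = 48.22 µg/L
Css,min = Css,max × e^(−kτ) = 48.22 × 0.7159 ≈ 34.5 µg/L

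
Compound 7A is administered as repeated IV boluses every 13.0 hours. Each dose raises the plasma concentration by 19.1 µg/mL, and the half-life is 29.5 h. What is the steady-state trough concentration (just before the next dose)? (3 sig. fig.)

53.5 µg/mL

k = ln 2 / 29.5 = 0.02350 h⁻¹
Fraction remaining after one interval: e^(−kτ) = e^(−0.02350 × 13.0) = 0.7368
R = 1 / (1 − 0.7368) = 3.799
Css,max = 19.1 × 3.799 = 72.57 µg/mL
Css,min = Css,max × e^(−kτ) = 72.57 × 0.7368 ≈ 53.5 µg/mL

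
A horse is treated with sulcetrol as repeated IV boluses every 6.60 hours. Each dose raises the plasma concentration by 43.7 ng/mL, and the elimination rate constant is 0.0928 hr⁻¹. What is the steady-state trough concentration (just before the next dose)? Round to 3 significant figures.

Fraction remaining after one interval: e^(−kτ) = e^(−0.09280 × 6.60) = 0.5420
R = 1 / (1 − 0.5420) = 2.183
Css,max = 43.7 × 2.183 = 95.42 ng/mL
Css,min = Css,max × e^(−kτ) = 95.42 × 0.5420 ≈ 51.7 ng/mL

51.7 ng/mL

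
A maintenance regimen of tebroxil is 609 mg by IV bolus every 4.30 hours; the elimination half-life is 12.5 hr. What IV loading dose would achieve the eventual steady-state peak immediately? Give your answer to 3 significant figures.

k = ln 2 / 12.5 = 0.05545 hr⁻¹
Accumulation ratio R = 1 / (1 − e^(−kτ)) = 1 / (1 − e^(−0.05545×4.30)) = 1 / (1 − 0.7879) = 4.714
Loading dose = maintenance dose × R = 609 × 4.714 ≈ 2870 mg

2870 mg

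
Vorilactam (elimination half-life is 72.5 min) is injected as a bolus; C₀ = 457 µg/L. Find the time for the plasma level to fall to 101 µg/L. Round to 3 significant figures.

158 minutes

k = ln 2 / 72.5 = 0.009561 min⁻¹
C(t) = C₀ e^(−kt)  ⇒  t = ln(C₀/C) / k
t = ln(457/101) / 0.009561 = 1.510 / 0.009561 ≈ 158 minutes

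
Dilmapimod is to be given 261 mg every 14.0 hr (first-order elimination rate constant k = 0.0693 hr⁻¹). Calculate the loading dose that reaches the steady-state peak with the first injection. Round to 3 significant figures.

Accumulation ratio R = 1 / (1 − e^(−kτ)) = 1 / (1 − e^(−0.06930×14.0)) = 1 / (1 − 0.3790) = 1.610
Loading dose = maintenance dose × R = 261 × 1.610 ≈ 420 mg

420 mg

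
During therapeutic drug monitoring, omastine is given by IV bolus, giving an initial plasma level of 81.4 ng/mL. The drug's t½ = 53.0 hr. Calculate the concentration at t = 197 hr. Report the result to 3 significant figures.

6.19 ng/mL

k = ln 2 / 53.0 = 0.01308 hr⁻¹
C(t) = C₀ e^(−kt) = 81.4 × e^(−0.01308 × 197) = 81.4 × e^(−2.576) = 81.4 × 0.07605 ≈ 6.19 ng/mL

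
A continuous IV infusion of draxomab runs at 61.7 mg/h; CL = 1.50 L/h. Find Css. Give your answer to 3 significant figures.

Css = infusion rate / CL = 61.7 / 1.50 ≈ 41.1 µg/mL

41.1 µg/mL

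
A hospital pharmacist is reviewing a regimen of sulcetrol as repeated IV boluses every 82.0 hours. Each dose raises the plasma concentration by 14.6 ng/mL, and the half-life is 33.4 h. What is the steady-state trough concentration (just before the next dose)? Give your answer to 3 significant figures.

k = ln 2 / 33.4 = 0.02075 h⁻¹
Fraction remaining after one interval: e^(−kτ) = e^(−0.02075 × 82.0) = 0.1824
R = 1 / (1 − 0.1824) = 1.223
Css,max = 14.6 × 1.223 = 17.86 ng/mL
Css,min = Css,max × e^(−kτ) = 17.86 × 0.1824 ≈ 3.26 ng/mL

3.26 ng/mL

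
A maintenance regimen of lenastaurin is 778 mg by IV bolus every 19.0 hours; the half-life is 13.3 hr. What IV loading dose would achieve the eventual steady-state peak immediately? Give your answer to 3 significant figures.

k = ln 2 / 13.3 = 0.05212 hr⁻¹
Accumulation ratio R = 1 / (1 − e^(−kτ)) = 1 / (1 − e^(−0.05212×19.0)) = 1 / (1 − 0.3715) = 1.591
Loading dose = maintenance dose × R = 778 × 1.591 ≈ 1240 mg

1240 mg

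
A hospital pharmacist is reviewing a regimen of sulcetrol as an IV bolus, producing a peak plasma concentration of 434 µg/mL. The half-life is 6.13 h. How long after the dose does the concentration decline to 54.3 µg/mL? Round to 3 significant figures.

18.4 hours

k = ln 2 / 6.13 = 0.1131 h⁻¹
C(t) = C₀ e^(−kt)  ⇒  t = ln(C₀/C) / k
t = ln(434/54.3) / 0.1131 = 2.079 / 0.1131 ≈ 18.4 hours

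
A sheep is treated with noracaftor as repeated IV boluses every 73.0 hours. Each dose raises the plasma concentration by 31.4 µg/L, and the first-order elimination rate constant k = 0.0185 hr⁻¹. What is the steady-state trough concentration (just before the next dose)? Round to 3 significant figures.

Fraction remaining after one interval: e^(−kτ) = e^(−0.01850 × 73.0) = 0.2591
R = 1 / (1 − 0.2591) = 1.350
Css,max = 31.4 × 1.350 = 42.38 µg/L
Css,min = Css,max × e^(−kτ) = 42.38 × 0.2591 ≈ 11.0 µg/L

11.0 µg/L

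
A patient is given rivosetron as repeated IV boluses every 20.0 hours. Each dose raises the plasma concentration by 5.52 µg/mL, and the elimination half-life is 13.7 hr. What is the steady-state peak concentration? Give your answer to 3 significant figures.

k = ln 2 / 13.7 = 0.05059 hr⁻¹
Fraction remaining after one interval: e^(−kτ) = e^(−0.05059 × 20.0) = 0.3635
R = 1 / (1 − 0.3635) = 1.571
Css,max = 5.52 × 1.571 ≈ 8.67 µg/mL

8.67 µg/mL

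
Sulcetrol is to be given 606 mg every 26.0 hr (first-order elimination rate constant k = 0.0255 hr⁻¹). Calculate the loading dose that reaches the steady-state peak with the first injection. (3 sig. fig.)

Accumulation ratio R = 1 / (1 − e^(−kτ)) = 1 / (1 − e^(−0.02550×26.0)) = 1 / (1 − 0.5153) = 2.063
Loading dose = maintenance dose × R = 606 × 2.063 ≈ 1250 mg

1250 mg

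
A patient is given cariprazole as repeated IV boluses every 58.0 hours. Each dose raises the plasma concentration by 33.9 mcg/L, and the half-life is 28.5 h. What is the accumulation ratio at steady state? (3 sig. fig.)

k = ln 2 / 28.5 = 0.02432 h⁻¹
Fraction remaining after one interval: e^(−kτ) = e^(−0.02432 × 58.0) = 0.2440
R = 1 / (1 − 0.2440) = 1 / 0.7560 ≈ 1.32

1.32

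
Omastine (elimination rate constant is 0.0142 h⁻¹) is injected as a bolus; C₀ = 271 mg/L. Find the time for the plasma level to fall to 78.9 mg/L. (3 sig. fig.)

86.9 hours

C(t) = C₀ e^(−kt)  ⇒  t = ln(C₀/C) / k
t = ln(271/78.9) / 0.01420 = 1.234 / 0.01420 ≈ 86.9 hours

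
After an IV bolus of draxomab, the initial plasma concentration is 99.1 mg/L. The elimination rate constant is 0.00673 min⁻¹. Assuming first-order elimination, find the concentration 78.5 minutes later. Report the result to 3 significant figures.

C(t) = C₀ e^(−kt) = 99.1 × e^(−0.006730 × 78.5) = 99.1 × e^(−0.5283) = 99.1 × 0.5896 ≈ 58.4 mg/L

58.4 mg/L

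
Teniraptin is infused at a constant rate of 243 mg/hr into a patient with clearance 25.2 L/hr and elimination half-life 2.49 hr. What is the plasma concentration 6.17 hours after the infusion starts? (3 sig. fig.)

7.91 mg/L

Css = rate / CL = 243 / 25.2 = 9.643 mg/L
k = ln 2 / 2.49 = 0.2784 hr⁻¹
C(t) = Css (1 − e^(−kt)) = 9.643 × (1 − e^(−1.718)) = 9.643 × 0.8205 ≈ 7.91 mg/L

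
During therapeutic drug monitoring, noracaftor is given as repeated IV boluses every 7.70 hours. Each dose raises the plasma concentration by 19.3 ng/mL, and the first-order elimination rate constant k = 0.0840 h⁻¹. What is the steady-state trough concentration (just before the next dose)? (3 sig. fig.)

21.2 ng/mL

Fraction remaining after one interval: e^(−kτ) = e^(−0.08400 × 7.70) = 0.5237
R = 1 / (1 − 0.5237) = 2.100
Css,max = 19.3 × 2.100 = 40.52 ng/mL
Css,min = Css,max × e^(−kτ) = 40.52 × 0.5237 ≈ 21.2 ng/mL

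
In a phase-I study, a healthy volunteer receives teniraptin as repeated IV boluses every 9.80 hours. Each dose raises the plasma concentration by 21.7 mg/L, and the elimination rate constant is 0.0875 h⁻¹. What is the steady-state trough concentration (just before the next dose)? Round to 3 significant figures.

Fraction remaining after one interval: e^(−kτ) = e^(−0.08750 × 9.80) = 0.4242
R = 1 / (1 − 0.4242) = 1.737
Css,max = 21.7 × 1.737 = 37.69 mg/L
Css,min = Css,max × e^(−kτ) = 37.69 × 0.4242 ≈ 16.0 mg/L

16.0 mg/L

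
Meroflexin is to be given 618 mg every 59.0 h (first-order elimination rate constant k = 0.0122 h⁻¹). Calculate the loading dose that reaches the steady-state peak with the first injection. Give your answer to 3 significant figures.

Accumulation ratio R = 1 / (1 − e^(−kτ)) = 1 / (1 − e^(−0.01220×59.0)) = 1 / (1 − 0.4868) = 1.949
Loading dose = maintenance dose × R = 618 × 1.949 ≈ 1200 mg

1200 mg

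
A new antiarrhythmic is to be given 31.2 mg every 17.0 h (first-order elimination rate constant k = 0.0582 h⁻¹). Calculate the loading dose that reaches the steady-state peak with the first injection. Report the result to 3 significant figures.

Accumulation ratio R = 1 / (1 − e^(−kτ)) = 1 / (1 − e^(−0.05820×17.0)) = 1 / (1 − 0.3718) = 1.592
Loading dose = maintenance dose × R = 31.2 × 1.592 ≈ 49.7 mg

49.7 mg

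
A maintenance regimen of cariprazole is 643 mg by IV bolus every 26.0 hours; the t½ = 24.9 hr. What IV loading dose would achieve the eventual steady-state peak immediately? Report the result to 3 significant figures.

k = ln 2 / 24.9 = 0.02784 hr⁻¹
Accumulation ratio R = 1 / (1 − e^(−kτ)) = 1 / (1 − e^(−0.02784×26.0)) = 1 / (1 − 0.4849) = 1.941
Loading dose = maintenance dose × R = 643 × 1.941 ≈ 1250 mg

1250 mg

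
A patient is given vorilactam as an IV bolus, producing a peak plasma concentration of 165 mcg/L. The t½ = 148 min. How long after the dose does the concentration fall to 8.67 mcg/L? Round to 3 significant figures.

k = ln 2 / 148 = 0.004683 min⁻¹
C(t) = C₀ e^(−kt)  ⇒  t = ln(C₀/C) / k
t = ln(165/8.67) / 0.004683 = 2.946 / 0.004683 ≈ 629 minutes

629 minutes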